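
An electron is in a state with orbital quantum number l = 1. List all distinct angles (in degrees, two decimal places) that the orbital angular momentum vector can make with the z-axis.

θ ∈ {45.00°, 90.00°, 135.00°}

|L| = ℏ√(l(l+1)) = √2 ℏ.
cos θ = m_l/√2 for each m_l ∈ {-1, 0, 1}.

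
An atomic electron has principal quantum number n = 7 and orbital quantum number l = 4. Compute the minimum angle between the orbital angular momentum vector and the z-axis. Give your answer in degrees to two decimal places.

θ_min ≈ 26.57°

|L|² = l(l+1)ℏ² = 20ℏ², so |L| = 2√5 ℏ.
The smallest angle corresponds to the largest L_z, i.e. m_l = l = 4, giving L_z = 4ℏ.
cos θ_min = 4/√20, so θ_min ≈ 26.57°.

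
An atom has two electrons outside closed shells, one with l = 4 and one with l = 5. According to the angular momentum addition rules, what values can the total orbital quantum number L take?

L = 1, 2, 3, 4, 5, 6, 7, 8, 9

Angular momentum addition gives L = |l₁ − l₂|, …, l₁ + l₂.
So L can be 1, 2, 3, 4, 5, 6, 7, 8, 9.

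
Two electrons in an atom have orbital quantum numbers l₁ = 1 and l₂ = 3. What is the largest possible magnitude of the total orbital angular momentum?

L runs from |1 − 3| = 2 to 1 + 3 = 4.
L ∈ {2, 3, 4}.
The largest magnitude corresponds to L = 4: |L_tot| = ℏ√(4·5) = 2√5 ℏ.

|L_tot|_max = 2√5 ℏ ≈ 4.472ℏ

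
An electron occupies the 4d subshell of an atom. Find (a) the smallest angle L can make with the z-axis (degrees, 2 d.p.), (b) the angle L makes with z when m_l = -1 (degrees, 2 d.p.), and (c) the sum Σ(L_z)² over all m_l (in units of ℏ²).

For 4d, l = 2.
cos θ_min = 2/√6, so θ_min ≈ 35.26°.
For m_l = -1: cos θ = -1/√6, θ ≈ 114.09°.
Σ m_l² = 10, so Σ(L_z)² = 10 ℏ².

θ_min ≈ 35.26°; θ(m_l=-1) ≈ 114.09°; Σ(L_z)² = 10 ℏ²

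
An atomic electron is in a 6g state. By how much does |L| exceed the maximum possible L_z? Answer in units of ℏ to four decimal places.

|L| − L_z,max ≈ 0.4721ℏ

6g means n = 6, l = 4.
|L| = 2√5 ℏ ≈ 4.4721ℏ, while L_z,max = lℏ = 4ℏ.
The difference is (2√5 − 4)ℏ ≈ 0.4721ℏ.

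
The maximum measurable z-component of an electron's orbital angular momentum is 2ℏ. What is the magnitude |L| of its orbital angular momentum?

|L| = √6 ℏ ≈ 2.449ℏ

The maximum L_z equals lℏ, giving l = 2.
|L| = ℏ√(l(l+1)) = √6 ℏ.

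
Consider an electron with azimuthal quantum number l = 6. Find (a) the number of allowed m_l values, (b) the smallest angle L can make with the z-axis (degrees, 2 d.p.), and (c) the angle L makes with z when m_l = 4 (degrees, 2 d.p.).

There are 2l+1 = 13 values of m_l.
cos θ_min = 6/√42, so θ_min ≈ 22.21°.
For m_l = 4: cos θ = 4/√42, θ ≈ 51.89°.

13 values; θ_min ≈ 22.21°; θ(m_l=4) ≈ 51.89°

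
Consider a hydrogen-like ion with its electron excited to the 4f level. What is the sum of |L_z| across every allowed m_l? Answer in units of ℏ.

Σ|L_z| = 12 ℏ

The 4f level has l = 3.
m_l ∈ {-3, -2, -1, 0, 1, 2, 3}.
Σ|m_l| = 2(1+2+…+3) = 12.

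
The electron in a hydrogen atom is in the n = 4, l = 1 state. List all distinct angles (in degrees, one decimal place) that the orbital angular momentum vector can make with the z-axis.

θ ∈ {45.0°, 90.0°, 135.0°}

|L| = ℏ√(l(l+1)) = √2 ℏ.
cos θ = m_l/√2 for each m_l ∈ {-1, 0, 1}.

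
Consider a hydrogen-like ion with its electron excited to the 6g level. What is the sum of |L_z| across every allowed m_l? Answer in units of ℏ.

Σ|L_z| = 20 ℏ

The 6g level has l = 4.
The allowed m_l values are -4, -3, -2, -1, 0, 1, 2, 3, 4.
Σ|m_l| = l(l+1) = 20.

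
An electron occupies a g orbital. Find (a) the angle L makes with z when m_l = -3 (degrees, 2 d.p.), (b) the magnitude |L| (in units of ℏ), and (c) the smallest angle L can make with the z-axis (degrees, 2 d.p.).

θ(m_l=-3) ≈ 132.13°; |L| = 2√5 ℏ ≈ 4.472ℏ; θ_min ≈ 26.57°

The letter g corresponds to l = 4.
For m_l = -3: cos θ = -3/√20, θ ≈ 132.13°.
|L| = ℏ√(4·5) = 2√5 ℏ ≈ 4.472ℏ.
cos θ_min = 4/√20, so θ_min ≈ 26.57°.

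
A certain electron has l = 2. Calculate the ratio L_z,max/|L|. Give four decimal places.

|L| = √6 ℏ ≈ 2.4495ℏ, while L_z,max = lℏ = 2ℏ.
L_z,max/|L| = 2/√6 = 0.8165.

L_z,max/|L| = 0.8165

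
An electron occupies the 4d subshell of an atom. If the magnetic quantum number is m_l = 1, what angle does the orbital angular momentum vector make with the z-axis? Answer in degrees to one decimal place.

4d means n = 4, l = 2.
|L| = ℏ√(l(l+1)) = √6 ℏ.
L_z = m_l ℏ = 1ℏ.
cos θ = L_z/|L| = 1/√6, so θ ≈ 65.9°.

θ ≈ 65.9°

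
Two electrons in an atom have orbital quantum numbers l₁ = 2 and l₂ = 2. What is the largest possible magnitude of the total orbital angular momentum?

|L_tot|_max = 2√5 ℏ ≈ 4.472ℏ

Angular momentum addition gives L = |l₁ − l₂|, …, l₁ + l₂.
Allowed values: L = 0, 1, 2, 3, 4.
The largest magnitude corresponds to L = 4: |L_tot| = ℏ√(4·5) = 2√5 ℏ.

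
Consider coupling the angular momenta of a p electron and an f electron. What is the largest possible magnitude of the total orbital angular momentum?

|L_tot|_max = 2√5 ℏ ≈ 4.472ℏ

By the triangle rule, |l₁ − l₂| ≤ L ≤ l₁ + l₂.
Allowed values: L = 2, 3, 4.
The largest magnitude corresponds to L = 4: |L_tot| = ℏ√(4·5) = 2√5 ℏ.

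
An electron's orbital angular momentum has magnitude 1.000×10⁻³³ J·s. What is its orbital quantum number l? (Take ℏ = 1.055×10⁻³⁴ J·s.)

l = 9

In units of ℏ, |L| ≈ 9.479.
l(l+1) ≈ 9.479² ≈ 89.85, so l = 9.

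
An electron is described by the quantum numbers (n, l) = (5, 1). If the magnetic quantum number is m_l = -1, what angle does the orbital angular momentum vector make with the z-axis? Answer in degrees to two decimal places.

|L| = √(l(l+1)) ℏ = √2 ℏ.
L_z = m_l ℏ = −1ℏ.
cos θ = L_z/|L| = -1/√2, so θ ≈ 135.00°.

θ ≈ 135.00°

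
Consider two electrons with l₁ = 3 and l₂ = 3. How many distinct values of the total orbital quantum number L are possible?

The total orbital quantum number L ranges from |l₁ − l₂| to l₁ + l₂ in integer steps.
So L can be 0, 1, 2, 3, 4, 5, 6.
That is 7 values.

7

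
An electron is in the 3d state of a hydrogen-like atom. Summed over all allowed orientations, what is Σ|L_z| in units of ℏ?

The 3d subshell has l = 2.
m_l runs from −2 to 2, i.e. {-2, -1, 0, 1, 2}.
Σ|m_l| = 2(1+2+…+2) = 6.

Σ|L_z| = 6 ℏ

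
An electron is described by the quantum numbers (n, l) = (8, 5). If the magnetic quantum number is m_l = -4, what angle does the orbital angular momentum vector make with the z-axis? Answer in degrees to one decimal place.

|L| = √(l(l+1)) ℏ = √30 ℏ.
L_z = m_l ℏ = −4ℏ.
cos θ = L_z/|L| = -4/√30, so θ ≈ 136.9°.

θ ≈ 136.9°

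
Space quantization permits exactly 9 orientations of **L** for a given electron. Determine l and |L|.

l = 4, |L| = 2√5 ℏ ≈ 4.472ℏ

2l + 1 = 9 ⇒ l = 4.
|L| = ℏ√(l(l+1)) = ℏ√(4·5) = 2√5 ℏ.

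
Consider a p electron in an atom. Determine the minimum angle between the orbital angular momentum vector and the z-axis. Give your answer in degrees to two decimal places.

The letter p corresponds to l = 1.
|L| = √(l(l+1)) ℏ = √2 ℏ.
The smallest angle corresponds to the largest L_z, i.e. m_l = l = 1, giving L_z = 1ℏ.
cos θ_min = 1/√2, so θ_min ≈ 45.00°.

θ_min ≈ 45.00°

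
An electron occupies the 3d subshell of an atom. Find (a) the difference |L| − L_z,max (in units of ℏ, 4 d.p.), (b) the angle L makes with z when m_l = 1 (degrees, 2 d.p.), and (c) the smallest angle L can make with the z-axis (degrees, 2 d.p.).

|L|−L_z,max ≈ 0.4495ℏ; θ(m_l=1) ≈ 65.91°; θ_min ≈ 35.26°

The 3d subshell has l = 2.
|L| − L_z,max = (√6 − 2)ℏ ≈ 0.4495ℏ.
For m_l = 1: cos θ = 1/√6, θ ≈ 65.91°.
cos θ_min = 2/√6, so θ_min ≈ 35.26°.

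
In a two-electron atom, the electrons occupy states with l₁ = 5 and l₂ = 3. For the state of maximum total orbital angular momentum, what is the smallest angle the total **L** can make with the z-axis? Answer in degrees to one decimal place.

θ_min ≈ 19.5°

Angular momentum addition gives L = |l₁ − l₂|, …, l₁ + l₂.
Allowed values: L = 2, 3, 4, 5, 6, 7, 8.
The maximum is L = 8, with |L_tot| = ℏ√(8·9) = 6√2 ℏ.
The minimum angle with z is arccos(8/√72) ≈ 19.5°.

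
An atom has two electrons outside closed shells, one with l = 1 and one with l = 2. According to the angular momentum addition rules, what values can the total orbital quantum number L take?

Angular momentum addition gives L = |l₁ − l₂|, …, l₁ + l₂.
L ∈ {1, 2, 3}.

L = 1, 2, 3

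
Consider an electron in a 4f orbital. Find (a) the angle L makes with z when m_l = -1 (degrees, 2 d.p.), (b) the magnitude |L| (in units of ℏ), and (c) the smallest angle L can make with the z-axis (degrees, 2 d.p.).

θ(m_l=-1) ≈ 106.78°; |L| = 2√3 ℏ ≈ 3.464ℏ; θ_min ≈ 30.00°

The 4f subshell has l = 3.
For m_l = -1: cos θ = -1/√12, θ ≈ 106.78°.
|L| = ℏ√(3·4) = 2√3 ℏ ≈ 3.464ℏ.
cos θ_min = 3/√12, so θ_min ≈ 30.00°.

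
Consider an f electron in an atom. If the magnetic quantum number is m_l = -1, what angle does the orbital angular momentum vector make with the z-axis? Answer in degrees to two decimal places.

An f state has l = 3.
|L|² = l(l+1)ℏ² = 12ℏ², so |L| = 2√3 ℏ.
L_z = m_l ℏ = −1ℏ.
cos θ = L_z/|L| = -1/√12, so θ ≈ 106.78°.

θ ≈ 106.78°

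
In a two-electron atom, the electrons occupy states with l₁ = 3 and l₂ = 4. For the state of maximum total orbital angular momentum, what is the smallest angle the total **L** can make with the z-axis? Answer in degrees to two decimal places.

The total orbital quantum number L ranges from |l₁ − l₂| to l₁ + l₂ in integer steps.
Allowed values: L = 1, 2, 3, 4, 5, 6, 7.
The maximum is L = 7, with |L_tot| = ℏ√(7·8) = 2√14 ℏ.
The minimum angle with z is arccos(7/√56) ≈ 20.70°.

θ_min ≈ 20.70°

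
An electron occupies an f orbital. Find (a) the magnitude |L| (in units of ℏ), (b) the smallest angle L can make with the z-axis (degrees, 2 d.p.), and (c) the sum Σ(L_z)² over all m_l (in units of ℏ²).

|L| = 2√3 ℏ ≈ 3.464ℏ; θ_min ≈ 30.00°; Σ(L_z)² = 28 ℏ²

For an f orbital, l = 3.
|L| = ℏ√(3·4) = 2√3 ℏ ≈ 3.464ℏ.
cos θ_min = 3/√12, so θ_min ≈ 30.00°.
Σ m_l² = 28, so Σ(L_z)² = 28 ℏ².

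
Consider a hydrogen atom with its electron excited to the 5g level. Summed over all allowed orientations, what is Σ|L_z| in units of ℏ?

The 5g level has l = 4.
m_l runs from −4 to 4, i.e. {-4, -3, -2, -1, 0, 1, 2, 3, 4}.
Σ|m_l| = 2·4(4+1)/2 = 20.

Σ|L_z| = 20 ℏ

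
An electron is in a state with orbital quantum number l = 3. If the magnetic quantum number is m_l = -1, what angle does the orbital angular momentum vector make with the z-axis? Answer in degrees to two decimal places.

|L| = √(l(l+1)) ℏ = 2√3 ℏ.
L_z = m_l ℏ = −1ℏ.
cos θ = L_z/|L| = -1/√12, so θ ≈ 106.78°.

θ ≈ 106.78°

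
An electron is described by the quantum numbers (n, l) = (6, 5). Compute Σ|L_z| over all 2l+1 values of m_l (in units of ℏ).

m_l runs from −5 to 5, i.e. {-5, -4, -3, -2, -1, 0, 1, 2, 3, 4, 5}.
Σ|m_l| = 2·5(5+1)/2 = 30.

Σ|L_z| = 30 ℏ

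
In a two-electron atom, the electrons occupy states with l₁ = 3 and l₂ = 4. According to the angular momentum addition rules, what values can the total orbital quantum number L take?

L = 1, 2, 3, 4, 5, 6, 7

L runs from |3 − 4| = 1 to 3 + 4 = 7.
Allowed values: L = 1, 2, 3, 4, 5, 6, 7.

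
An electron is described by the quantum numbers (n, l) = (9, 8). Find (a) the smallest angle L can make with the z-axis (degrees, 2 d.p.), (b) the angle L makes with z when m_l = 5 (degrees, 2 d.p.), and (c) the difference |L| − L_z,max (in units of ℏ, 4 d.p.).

θ_min ≈ 19.47°; θ(m_l=5) ≈ 53.90°; |L|−L_z,max ≈ 0.4853ℏ

cos θ_min = 8/√72, so θ_min ≈ 19.47°.
For m_l = 5: cos θ = 5/√72, θ ≈ 53.90°.
|L| − L_z,max = (6√2 − 8)ℏ ≈ 0.4853ℏ.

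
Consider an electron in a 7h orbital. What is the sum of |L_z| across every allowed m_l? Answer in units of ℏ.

7h means n = 7, l = 5.
m_l ∈ {-5, -4, -3, -2, -1, 0, 1, 2, 3, 4, 5}.
Σ|m_l| = 2·5(5+1)/2 = 30.

Σ|L_z| = 30 ℏ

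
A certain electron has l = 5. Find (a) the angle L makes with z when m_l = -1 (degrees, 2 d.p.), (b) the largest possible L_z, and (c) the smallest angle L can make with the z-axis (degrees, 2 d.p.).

For m_l = -1: cos θ = -1/√30, θ ≈ 100.52°.
L_z,max = lℏ = 5ℏ.
cos θ_min = 5/√30, so θ_min ≈ 24.09°.

θ(m_l=-1) ≈ 100.52°; L_z,max = 5ℏ; θ_min ≈ 24.09°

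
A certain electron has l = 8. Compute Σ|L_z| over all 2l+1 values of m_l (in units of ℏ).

The allowed m_l values are -8, -7, -6, -5, -4, -3, -2, -1, 0, 1, 2, 3, 4, 5, 6, 7, 8.
Σ|m_l| = 2·8(8+1)/2 = 72.

Σ|L_z| = 72 ℏ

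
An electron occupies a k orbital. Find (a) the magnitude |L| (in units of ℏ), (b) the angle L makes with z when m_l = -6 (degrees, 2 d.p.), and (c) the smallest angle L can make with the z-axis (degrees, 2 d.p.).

|L| = 2√14 ℏ ≈ 7.483ℏ; θ(m_l=-6) ≈ 143.30°; θ_min ≈ 20.70°

For a k orbital, l = 7.
|L| = ℏ√(7·8) = 2√14 ℏ ≈ 7.483ℏ.
For m_l = -6: cos θ = -6/√56, θ ≈ 143.30°.
cos θ_min = 7/√56, so θ_min ≈ 20.70°.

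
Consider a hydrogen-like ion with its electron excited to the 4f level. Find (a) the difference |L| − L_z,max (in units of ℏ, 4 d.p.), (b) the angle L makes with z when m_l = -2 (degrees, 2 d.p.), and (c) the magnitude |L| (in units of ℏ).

The 4f level has l = 3.
|L| − L_z,max = (2√3 − 3)ℏ ≈ 0.4641ℏ.
For m_l = -2: cos θ = -2/√12, θ ≈ 125.26°.
|L| = ℏ√(3·4) = 2√3 ℏ ≈ 3.464ℏ.

|L|−L_z,max ≈ 0.4641ℏ; θ(m_l=-2) ≈ 125.26°; |L| = 2√3 ℏ ≈ 3.464ℏ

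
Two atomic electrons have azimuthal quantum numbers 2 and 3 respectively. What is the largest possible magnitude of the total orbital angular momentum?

|L_tot|_max = √30 ℏ ≈ 5.477ℏ

The total orbital quantum number L ranges from |l₁ − l₂| to l₁ + l₂ in integer steps.
Allowed values: L = 1, 2, 3, 4, 5.
The largest magnitude corresponds to L = 5: |L_tot| = ℏ√(5·6) = √30 ℏ.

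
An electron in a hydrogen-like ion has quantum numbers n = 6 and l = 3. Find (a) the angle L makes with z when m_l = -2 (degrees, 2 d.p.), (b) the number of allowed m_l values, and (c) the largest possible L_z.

θ(m_l=-2) ≈ 125.26°; 7 values; L_z,max = 3ℏ

For m_l = -2: cos θ = -2/√12, θ ≈ 125.26°.
There are 2l+1 = 7 values of m_l.
L_z,max = lℏ = 3ℏ.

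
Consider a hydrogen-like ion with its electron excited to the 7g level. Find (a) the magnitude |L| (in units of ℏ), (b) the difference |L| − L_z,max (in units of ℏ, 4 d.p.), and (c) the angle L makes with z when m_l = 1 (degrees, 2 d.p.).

|L| = 2√5 ℏ ≈ 4.472ℏ; |L|−L_z,max ≈ 0.4721ℏ; θ(m_l=1) ≈ 77.08°

The 7g level has l = 4.
|L| = ℏ√(4·5) = 2√5 ℏ ≈ 4.472ℏ.
|L| − L_z,max = (2√5 − 4)ℏ ≈ 0.4721ℏ.
For m_l = 1: cos θ = 1/√20, θ ≈ 77.08°.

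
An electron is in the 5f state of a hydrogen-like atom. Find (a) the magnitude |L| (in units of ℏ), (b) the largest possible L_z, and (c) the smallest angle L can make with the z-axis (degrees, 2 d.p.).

5f means n = 5, l = 3.
|L| = ℏ√(3·4) = 2√3 ℏ ≈ 3.464ℏ.
L_z,max = lℏ = 3ℏ.
cos θ_min = 3/√12, so θ_min ≈ 30.00°.

|L| = 2√3 ℏ ≈ 3.464ℏ; L_z,max = 3ℏ; θ_min ≈ 30.00°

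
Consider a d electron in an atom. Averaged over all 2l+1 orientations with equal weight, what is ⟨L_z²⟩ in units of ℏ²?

⟨L_z²⟩ = 2 ℏ²

D corresponds to l = 2.
m_l runs from −2 to 2, i.e. {-2, -1, 0, 1, 2}.
Average of L_z² over 5 states: 10/5 ℏ² = 2 ℏ².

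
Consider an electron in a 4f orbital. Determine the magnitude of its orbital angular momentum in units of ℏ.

4f means n = 4, l = 3.
|L| = ℏ√(l(l+1)) = ℏ√(3·4) = 2√3 ℏ

|L| = 2√3 ℏ ≈ 3.464ℏ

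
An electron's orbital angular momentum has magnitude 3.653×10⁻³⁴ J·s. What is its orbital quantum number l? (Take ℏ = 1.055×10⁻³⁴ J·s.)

l = 3

In units of ℏ, |L| ≈ 3.463.
l(l+1) ≈ 3.463² ≈ 11.99, so l = 3.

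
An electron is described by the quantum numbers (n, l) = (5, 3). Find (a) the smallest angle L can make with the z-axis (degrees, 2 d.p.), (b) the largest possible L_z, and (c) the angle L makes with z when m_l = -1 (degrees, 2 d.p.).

θ_min ≈ 30.00°; L_z,max = 3ℏ; θ(m_l=-1) ≈ 106.78°

cos θ_min = 3/√12, so θ_min ≈ 30.00°.
L_z,max = lℏ = 3ℏ.
For m_l = -1: cos θ = -1/√12, θ ≈ 106.78°.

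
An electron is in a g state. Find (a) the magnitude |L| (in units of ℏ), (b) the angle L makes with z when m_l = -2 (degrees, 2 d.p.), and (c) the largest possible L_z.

|L| = 2√5 ℏ ≈ 4.472ℏ; θ(m_l=-2) ≈ 116.57°; L_z,max = 4ℏ

A g state has l = 4.
|L| = ℏ√(4·5) = 2√5 ℏ ≈ 4.472ℏ.
For m_l = -2: cos θ = -2/√20, θ ≈ 116.57°.
L_z,max = lℏ = 4ℏ.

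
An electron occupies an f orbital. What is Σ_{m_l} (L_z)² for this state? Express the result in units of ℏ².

For an f orbital, l = 3.
m_l ∈ {-3, -2, -1, 0, 1, 2, 3}.
Summing m² from −3 to 3: Σ m_l² = 28.

Σ(L_z)² = 28 ℏ²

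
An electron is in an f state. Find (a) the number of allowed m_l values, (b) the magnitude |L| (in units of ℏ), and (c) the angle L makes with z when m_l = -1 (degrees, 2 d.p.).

An f state has l = 3.
There are 2l+1 = 7 values of m_l.
|L| = ℏ√(3·4) = 2√3 ℏ ≈ 3.464ℏ.
For m_l = -1: cos θ = -1/√12, θ ≈ 106.78°.

7 values; |L| = 2√3 ℏ ≈ 3.464ℏ; θ(m_l=-1) ≈ 106.78°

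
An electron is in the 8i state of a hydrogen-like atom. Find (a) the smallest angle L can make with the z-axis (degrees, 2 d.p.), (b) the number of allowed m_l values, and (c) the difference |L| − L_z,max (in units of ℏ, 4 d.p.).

The 8i subshell has l = 6.
cos θ_min = 6/√42, so θ_min ≈ 22.21°.
There are 2l+1 = 13 values of m_l.
|L| − L_z,max = (√42 − 6)ℏ ≈ 0.4807ℏ.

θ_min ≈ 22.21°; 13 values; |L|−L_z,max ≈ 0.4807ℏ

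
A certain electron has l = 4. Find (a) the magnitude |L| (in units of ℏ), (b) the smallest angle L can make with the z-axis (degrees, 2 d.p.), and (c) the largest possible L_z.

|L| = ℏ√(4·5) = 2√5 ℏ ≈ 4.472ℏ.
cos θ_min = 4/√20, so θ_min ≈ 26.57°.
L_z,max = lℏ = 4ℏ.

|L| = 2√5 ℏ ≈ 4.472ℏ; θ_min ≈ 26.57°; L_z,max = 4ℏ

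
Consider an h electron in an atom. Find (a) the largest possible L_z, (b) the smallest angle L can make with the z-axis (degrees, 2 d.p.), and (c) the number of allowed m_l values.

For an h orbital, l = 5.
L_z,max = lℏ = 5ℏ.
cos θ_min = 5/√30, so θ_min ≈ 24.09°.
There are 2l+1 = 11 values of m_l.

L_z,max = 5ℏ; θ_min ≈ 24.09°; 11 values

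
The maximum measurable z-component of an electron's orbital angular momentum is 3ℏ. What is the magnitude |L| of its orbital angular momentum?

|L| = 2√3 ℏ ≈ 3.464ℏ

Since max m_l = l, l = 3.
Then |L| = ℏ√(3·4) = 2√3 ℏ.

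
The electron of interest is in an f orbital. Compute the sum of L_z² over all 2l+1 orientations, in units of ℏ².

Σ(L_z)² = 28 ℏ²

For an f orbital, l = 3.
m_l ∈ {-3, -2, -1, 0, 1, 2, 3}.
Σ m_l² = 2·(1 + 4 + 9) = 28.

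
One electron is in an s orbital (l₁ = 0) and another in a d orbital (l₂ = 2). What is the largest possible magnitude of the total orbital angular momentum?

By the triangle rule, |l₁ − l₂| ≤ L ≤ l₁ + l₂.
L ∈ {2}.
The largest magnitude corresponds to L = 2: |L_tot| = ℏ√(2·3) = √6 ℏ.

|L_tot|_max = √6 ℏ ≈ 2.449ℏ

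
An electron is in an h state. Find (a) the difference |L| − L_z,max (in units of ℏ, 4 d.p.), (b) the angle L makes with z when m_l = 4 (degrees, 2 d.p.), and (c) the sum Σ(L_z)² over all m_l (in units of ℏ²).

|L|−L_z,max ≈ 0.4772ℏ; θ(m_l=4) ≈ 43.09°; Σ(L_z)² = 110 ℏ²

An h state has l = 5.
|L| − L_z,max = (√30 − 5)ℏ ≈ 0.4772ℏ.
For m_l = 4: cos θ = 4/√30, θ ≈ 43.09°.
Σ m_l² = 110, so Σ(L_z)² = 110 ℏ².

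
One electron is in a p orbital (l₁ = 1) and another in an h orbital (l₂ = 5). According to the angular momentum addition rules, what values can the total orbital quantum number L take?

L = 4, 5, 6

The total orbital quantum number L ranges from |l₁ − l₂| to l₁ + l₂ in integer steps.
So L can be 4, 5, 6.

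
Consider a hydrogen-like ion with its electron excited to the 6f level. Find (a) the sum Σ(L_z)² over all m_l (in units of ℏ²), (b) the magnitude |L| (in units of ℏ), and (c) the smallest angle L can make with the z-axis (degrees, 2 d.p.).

Σ(L_z)² = 28 ℏ²; |L| = 2√3 ℏ ≈ 3.464ℏ; θ_min ≈ 30.00°

The 6f level has l = 3.
Σ m_l² = 28, so Σ(L_z)² = 28 ℏ².
|L| = ℏ√(3·4) = 2√3 ℏ ≈ 3.464ℏ.
cos θ_min = 3/√12, so θ_min ≈ 30.00°.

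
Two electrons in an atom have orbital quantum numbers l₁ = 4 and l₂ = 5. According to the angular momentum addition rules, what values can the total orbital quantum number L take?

L = 1, 2, 3, 4, 5, 6, 7, 8, 9

Angular momentum addition gives L = |l₁ − l₂|, …, l₁ + l₂.
Allowed values: L = 1, 2, 3, 4, 5, 6, 7, 8, 9.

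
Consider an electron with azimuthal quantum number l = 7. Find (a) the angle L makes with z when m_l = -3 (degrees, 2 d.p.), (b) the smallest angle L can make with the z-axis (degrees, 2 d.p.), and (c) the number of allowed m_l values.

θ(m_l=-3) ≈ 113.63°; θ_min ≈ 20.70°; 15 values

For m_l = -3: cos θ = -3/√56, θ ≈ 113.63°.
cos θ_min = 7/√56, so θ_min ≈ 20.70°.
There are 2l+1 = 15 values of m_l.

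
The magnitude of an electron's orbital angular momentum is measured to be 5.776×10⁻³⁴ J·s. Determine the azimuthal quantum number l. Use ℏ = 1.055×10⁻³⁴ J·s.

l = 5

|L|/ℏ = (5.776×10⁻³⁴)/(1.055×10⁻³⁴) ≈ 5.475.
l(l+1) ≈ 5.475² ≈ 29.97, so l = 5.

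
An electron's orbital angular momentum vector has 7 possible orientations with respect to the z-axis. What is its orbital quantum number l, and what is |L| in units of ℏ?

7 = 2l + 1, so l = (7−1)/2 = 3.
Then |L| = √(l(l+1)) ℏ = 2√3 ℏ.

l = 3, |L| = 2√3 ℏ ≈ 3.464ℏ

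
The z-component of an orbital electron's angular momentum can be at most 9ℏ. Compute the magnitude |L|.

|L| = 3√10 ℏ ≈ 9.487ℏ

L_z,max = lℏ, so l = 9.
|L| = √(l(l+1)) ℏ = 3√10 ℏ.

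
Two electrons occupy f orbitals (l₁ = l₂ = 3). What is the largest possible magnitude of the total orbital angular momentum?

L runs from |3 − 3| = 0 to 3 + 3 = 6.
L ∈ {0, 1, 2, 3, 4, 5, 6}.
The largest magnitude corresponds to L = 6: |L_tot| = ℏ√(6·7) = √42 ℏ.

|L_tot|_max = √42 ℏ ≈ 6.481ℏ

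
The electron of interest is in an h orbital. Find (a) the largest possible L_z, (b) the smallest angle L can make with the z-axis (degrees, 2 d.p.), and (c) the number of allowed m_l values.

For an h orbital, l = 5.
L_z,max = lℏ = 5ℏ.
cos θ_min = 5/√30, so θ_min ≈ 24.09°.
There are 2l+1 = 11 values of m_l.

L_z,max = 5ℏ; θ_min ≈ 24.09°; 11 values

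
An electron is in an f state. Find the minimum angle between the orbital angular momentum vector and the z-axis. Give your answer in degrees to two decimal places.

An f state has l = 3.
|L| = √(l(l+1)) ℏ = 2√3 ℏ.
The smallest angle corresponds to the largest L_z, i.e. m_l = l = 3, giving L_z = 3ℏ.
cos θ_min = 3/√12, so θ_min ≈ 30.00°.

θ_min ≈ 30.00°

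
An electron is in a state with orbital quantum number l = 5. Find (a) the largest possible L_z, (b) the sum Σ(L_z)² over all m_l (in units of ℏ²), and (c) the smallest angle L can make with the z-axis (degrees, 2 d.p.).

L_z,max = 5ℏ; Σ(L_z)² = 110 ℏ²; θ_min ≈ 24.09°

L_z,max = lℏ = 5ℏ.
Σ m_l² = 110, so Σ(L_z)² = 110 ℏ².
cos θ_min = 5/√30, so θ_min ≈ 24.09°.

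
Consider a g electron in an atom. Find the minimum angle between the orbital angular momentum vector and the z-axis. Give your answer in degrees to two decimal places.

A g state has l = 4.
|L| = ℏ√(l(l+1)) = 2√5 ℏ.
The smallest angle corresponds to the largest L_z, i.e. m_l = l = 4, giving L_z = 4ℏ.
cos θ_min = 4/√20, so θ_min ≈ 26.57°.

θ_min ≈ 26.57°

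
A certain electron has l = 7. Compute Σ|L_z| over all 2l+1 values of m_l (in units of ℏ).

The allowed m_l values are -7, -6, -5, -4, -3, -2, -1, 0, 1, 2, 3, 4, 5, 6, 7.
Σ|m_l| = 2·7(7+1)/2 = 56.

Σ|L_z| = 56 ℏ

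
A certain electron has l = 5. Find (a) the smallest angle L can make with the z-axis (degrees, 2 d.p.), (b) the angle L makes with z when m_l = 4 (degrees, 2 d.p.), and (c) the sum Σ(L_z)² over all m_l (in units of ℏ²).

θ_min ≈ 24.09°; θ(m_l=4) ≈ 43.09°; Σ(L_z)² = 110 ℏ²

cos θ_min = 5/√30, so θ_min ≈ 24.09°.
For m_l = 4: cos θ = 4/√30, θ ≈ 43.09°.
Σ m_l² = 110, so Σ(L_z)² = 110 ℏ².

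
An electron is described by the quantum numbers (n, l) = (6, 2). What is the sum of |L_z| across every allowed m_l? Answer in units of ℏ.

Σ|L_z| = 6 ℏ

The allowed m_l values are -2, -1, 0, 1, 2.
Σ|m_l| = l(l+1) = 6.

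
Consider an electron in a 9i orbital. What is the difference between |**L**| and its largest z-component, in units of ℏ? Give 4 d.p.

The 9i subshell has l = 6.
|L| = √42 ℏ ≈ 6.4807ℏ, while L_z,max = lℏ = 6ℏ.
The difference is (√42 − 6)ℏ ≈ 0.4807ℏ.

|L| − L_z,max ≈ 0.4807ℏ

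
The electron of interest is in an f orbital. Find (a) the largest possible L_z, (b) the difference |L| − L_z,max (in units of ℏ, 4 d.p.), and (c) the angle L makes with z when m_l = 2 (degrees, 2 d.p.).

For an f orbital, l = 3.
L_z,max = lℏ = 3ℏ.
|L| − L_z,max = (2√3 − 3)ℏ ≈ 0.4641ℏ.
For m_l = 2: cos θ = 2/√12, θ ≈ 54.74°.

L_z,max = 3ℏ; |L|−L_z,max ≈ 0.4641ℏ; θ(m_l=2) ≈ 54.74°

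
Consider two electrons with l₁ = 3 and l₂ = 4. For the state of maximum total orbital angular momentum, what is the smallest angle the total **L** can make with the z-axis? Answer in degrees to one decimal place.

The total orbital quantum number L ranges from |l₁ − l₂| to l₁ + l₂ in integer steps.
L ∈ {1, 2, 3, 4, 5, 6, 7}.
The maximum is L = 7, with |L_tot| = ℏ√(7·8) = 2√14 ℏ.
The minimum angle with z is arccos(7/√56) ≈ 20.7°.

θ_min ≈ 20.7°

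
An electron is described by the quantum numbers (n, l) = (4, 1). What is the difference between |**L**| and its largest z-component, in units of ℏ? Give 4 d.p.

|L| − L_z,max ≈ 0.4142ℏ

|L| = √2 ℏ ≈ 1.4142ℏ, while L_z,max = lℏ = 1ℏ.
The difference is (√2 − 1)ℏ ≈ 0.4142ℏ.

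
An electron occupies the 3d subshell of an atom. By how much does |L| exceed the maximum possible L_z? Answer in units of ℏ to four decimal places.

|L| − L_z,max ≈ 0.4495ℏ

3d means n = 3, l = 2.
|L| = √6 ℏ ≈ 2.4495ℏ, while L_z,max = lℏ = 2ℏ.
The difference is (√6 − 2)ℏ ≈ 0.4495ℏ.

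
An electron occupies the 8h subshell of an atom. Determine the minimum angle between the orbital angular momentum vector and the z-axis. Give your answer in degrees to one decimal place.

θ_min ≈ 24.1°

For 8h, l = 5.
|L|² = l(l+1)ℏ² = 30ℏ², so |L| = √30 ℏ.
The smallest angle corresponds to the largest L_z, i.e. m_l = l = 5, giving L_z = 5ℏ.
cos θ_min = 5/√30, so θ_min ≈ 24.1°.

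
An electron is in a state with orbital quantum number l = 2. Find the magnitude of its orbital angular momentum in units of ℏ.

|L| = √6 ℏ ≈ 2.449ℏ

|L| = ℏ√(l(l+1)) = ℏ√(2·3) = √6 ℏ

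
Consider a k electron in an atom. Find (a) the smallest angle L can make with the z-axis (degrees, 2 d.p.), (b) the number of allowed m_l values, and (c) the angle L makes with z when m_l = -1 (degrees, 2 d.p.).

The letter k corresponds to l = 7.
cos θ_min = 7/√56, so θ_min ≈ 20.70°.
There are 2l+1 = 15 values of m_l.
For m_l = -1: cos θ = -1/√56, θ ≈ 97.68°.

θ_min ≈ 20.70°; 15 values; θ(m_l=-1) ≈ 97.68°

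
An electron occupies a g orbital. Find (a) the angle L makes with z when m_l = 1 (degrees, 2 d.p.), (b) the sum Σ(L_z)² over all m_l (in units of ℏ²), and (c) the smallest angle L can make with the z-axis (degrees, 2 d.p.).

A g state has l = 4.
For m_l = 1: cos θ = 1/√20, θ ≈ 77.08°.
Σ m_l² = 60, so Σ(L_z)² = 60 ℏ².
cos θ_min = 4/√20, so θ_min ≈ 26.57°.

θ(m_l=1) ≈ 77.08°; Σ(L_z)² = 60 ℏ²; θ_min ≈ 26.57°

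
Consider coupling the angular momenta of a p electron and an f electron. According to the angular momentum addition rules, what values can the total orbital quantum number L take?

Angular momentum addition gives L = |l₁ − l₂|, …, l₁ + l₂.
Allowed values: L = 2, 3, 4.

L = 2, 3, 4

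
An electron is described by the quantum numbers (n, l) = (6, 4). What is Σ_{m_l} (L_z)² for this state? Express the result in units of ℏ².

Σ(L_z)² = 60 ℏ²

m_l ∈ {-4, -3, -2, -1, 0, 1, 2, 3, 4}.
Summing m² from −4 to 4: Σ m_l² = 60.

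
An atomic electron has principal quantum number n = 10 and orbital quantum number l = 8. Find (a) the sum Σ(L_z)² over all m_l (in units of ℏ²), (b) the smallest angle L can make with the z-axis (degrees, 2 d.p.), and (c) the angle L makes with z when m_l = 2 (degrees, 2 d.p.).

Σ(L_z)² = 408 ℏ²; θ_min ≈ 19.47°; θ(m_l=2) ≈ 76.37°

Σ m_l² = 408, so Σ(L_z)² = 408 ℏ².
cos θ_min = 8/√72, so θ_min ≈ 19.47°.
For m_l = 2: cos θ = 2/√72, θ ≈ 76.37°.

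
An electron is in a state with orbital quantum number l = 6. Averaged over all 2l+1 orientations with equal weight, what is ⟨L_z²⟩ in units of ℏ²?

⟨L_z²⟩ = 14 ℏ²

The allowed m_l values are -6, -5, -4, -3, -2, -1, 0, 1, 2, 3, 4, 5, 6.
⟨L_z²⟩ = ℏ²·(Σ m_l²)/(2l+1) = ℏ²·182/13 = 14ℏ².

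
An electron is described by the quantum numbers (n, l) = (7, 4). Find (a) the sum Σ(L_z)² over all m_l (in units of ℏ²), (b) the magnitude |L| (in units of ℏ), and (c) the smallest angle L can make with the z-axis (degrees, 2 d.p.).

Σ(L_z)² = 60 ℏ²; |L| = 2√5 ℏ ≈ 4.472ℏ; θ_min ≈ 26.57°

Σ m_l² = 60, so Σ(L_z)² = 60 ℏ².
|L| = ℏ√(4·5) = 2√5 ℏ ≈ 4.472ℏ.
cos θ_min = 4/√20, so θ_min ≈ 26.57°.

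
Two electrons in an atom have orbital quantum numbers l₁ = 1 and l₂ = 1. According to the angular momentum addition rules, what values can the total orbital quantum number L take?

By the triangle rule, |l₁ − l₂| ≤ L ≤ l₁ + l₂.
So L can be 0, 1, 2.

L = 0, 1, 2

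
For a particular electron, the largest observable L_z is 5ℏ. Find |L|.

Since max m_l = l, l = 5.
Then |L| = ℏ√(5·6) = √30 ℏ.

|L| = √30 ℏ ≈ 5.477ℏ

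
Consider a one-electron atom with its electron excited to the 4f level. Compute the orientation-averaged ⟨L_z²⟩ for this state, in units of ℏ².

The 4f level has l = 3.
m_l ∈ {-3, -2, -1, 0, 1, 2, 3}.
⟨L_z²⟩ = ℏ²·l(l+1)/3 = 4ℏ².

⟨L_z²⟩ = 4 ℏ²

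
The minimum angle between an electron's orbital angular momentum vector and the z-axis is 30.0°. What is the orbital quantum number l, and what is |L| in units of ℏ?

cos θ_min = l/√(l(l+1)) = √(l/(l+1)), so l/(l+1) = cos²(30.0°) = 0.7500.
l = cos²θ/sin²θ ≈ 3.
Then |L| = ℏ√(3·4) = 2√3 ℏ.

l = 3, |L| = 2√3 ℏ ≈ 3.464ℏ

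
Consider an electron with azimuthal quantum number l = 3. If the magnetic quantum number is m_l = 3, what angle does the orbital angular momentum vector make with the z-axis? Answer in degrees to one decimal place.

|L|² = l(l+1)ℏ² = 12ℏ², so |L| = 2√3 ℏ.
L_z = m_l ℏ = 3ℏ.
cos θ = L_z/|L| = 3/√12, so θ ≈ 30.0°.

θ ≈ 30.0°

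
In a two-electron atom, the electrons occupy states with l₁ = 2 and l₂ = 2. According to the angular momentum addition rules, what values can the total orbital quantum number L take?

L = 0, 1, 2, 3, 4

Angular momentum addition gives L = |l₁ − l₂|, …, l₁ + l₂.
So L can be 0, 1, 2, 3, 4.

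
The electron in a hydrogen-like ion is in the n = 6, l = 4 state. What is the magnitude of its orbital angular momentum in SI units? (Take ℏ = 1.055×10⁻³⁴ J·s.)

|L| = ℏ√(l(l+1)) = ℏ√(4·5) = 2√5 ℏ
Numerically, |L| = 4.472 × (1.055×10⁻³⁴ J·s) = 4.718×10⁻³⁴ J·s.

|L| = 4.718×10⁻³⁴ J·s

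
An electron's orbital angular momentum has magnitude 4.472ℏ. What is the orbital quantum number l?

Since |L|² = l(l+1)ℏ², l(l+1) = 20.
l² + l − 20 = 0 ⇒ l = 4.

l = 4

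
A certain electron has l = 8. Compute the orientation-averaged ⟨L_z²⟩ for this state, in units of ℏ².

⟨L_z²⟩ = 24 ℏ²

m_l ∈ {-8, -7, -6, -5, -4, -3, -2, -1, 0, 1, 2, 3, 4, 5, 6, 7, 8}.
⟨L_z²⟩ = ℏ²·l(l+1)/3 = 24ℏ².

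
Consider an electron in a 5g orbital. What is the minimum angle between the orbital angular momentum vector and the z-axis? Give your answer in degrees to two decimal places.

θ_min ≈ 26.57°

5g means n = 5, l = 4.
|L| = ℏ√(l(l+1)) = 2√5 ℏ.
The smallest angle corresponds to the largest L_z, i.e. m_l = l = 4, giving L_z = 4ℏ.
cos θ_min = 4/√20, so θ_min ≈ 26.57°.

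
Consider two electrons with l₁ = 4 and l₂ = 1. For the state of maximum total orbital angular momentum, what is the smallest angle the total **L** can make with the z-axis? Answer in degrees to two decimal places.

θ_min ≈ 24.09°

By the triangle rule, |l₁ − l₂| ≤ L ≤ l₁ + l₂.
Allowed values: L = 3, 4, 5.
The maximum is L = 5, with |L_tot| = ℏ√(5·6) = √30 ℏ.
The minimum angle with z is arccos(5/√30) ≈ 24.09°.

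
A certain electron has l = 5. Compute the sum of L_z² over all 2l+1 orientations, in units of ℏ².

m_l ∈ {-5, -4, -3, -2, -1, 0, 1, 2, 3, 4, 5}.
Summing m² from −5 to 5: Σ m_l² = 110.

Σ(L_z)² = 110 ℏ²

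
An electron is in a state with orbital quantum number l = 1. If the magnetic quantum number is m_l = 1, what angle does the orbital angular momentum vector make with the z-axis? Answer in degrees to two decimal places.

θ ≈ 45.00°

|L| = ℏ√(l(l+1)) = √2 ℏ.
L_z = m_l ℏ = 1ℏ.
cos θ = L_z/|L| = 1/√2, so θ ≈ 45.00°.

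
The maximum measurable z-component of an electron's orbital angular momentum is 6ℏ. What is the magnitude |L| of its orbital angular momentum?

|L| = √42 ℏ ≈ 6.481ℏ

Since max m_l = l, l = 6.
|L| = ℏ√(l(l+1)) = √42 ℏ.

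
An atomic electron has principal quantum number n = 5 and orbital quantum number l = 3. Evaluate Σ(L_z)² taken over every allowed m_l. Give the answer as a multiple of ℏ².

m_l runs from −3 to 3, i.e. {-3, -2, -1, 0, 1, 2, 3}.
Summing m² from −3 to 3: Σ m_l² = 28.

Σ(L_z)² = 28 ℏ²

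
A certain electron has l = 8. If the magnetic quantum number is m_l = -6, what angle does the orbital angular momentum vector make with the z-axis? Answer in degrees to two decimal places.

|L| = √(l(l+1)) ℏ = 6√2 ℏ.
L_z = m_l ℏ = −6ℏ.
cos θ = L_z/|L| = -6/√72, so θ ≈ 135.00°.

θ ≈ 135.00°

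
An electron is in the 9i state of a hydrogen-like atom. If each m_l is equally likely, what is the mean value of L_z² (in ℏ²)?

⟨L_z²⟩ = 14 ℏ²

The 9i subshell has l = 6.
The allowed m_l values are -6, -5, -4, -3, -2, -1, 0, 1, 2, 3, 4, 5, 6.
Average of L_z² over 13 states: 182/13 ℏ² = 14 ℏ².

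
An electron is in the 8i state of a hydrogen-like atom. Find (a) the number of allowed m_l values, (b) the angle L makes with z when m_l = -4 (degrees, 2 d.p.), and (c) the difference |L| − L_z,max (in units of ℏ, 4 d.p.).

13 values; θ(m_l=-4) ≈ 128.11°; |L|−L_z,max ≈ 0.4807ℏ

For 8i, l = 6.
There are 2l+1 = 13 values of m_l.
For m_l = -4: cos θ = -4/√42, θ ≈ 128.11°.
|L| − L_z,max = (√42 − 6)ℏ ≈ 0.4807ℏ.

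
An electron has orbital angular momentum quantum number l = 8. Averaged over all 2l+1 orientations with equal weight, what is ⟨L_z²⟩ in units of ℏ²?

m_l runs from −8 to 8, i.e. {-8, -7, -6, -5, -4, -3, -2, -1, 0, 1, 2, 3, 4, 5, 6, 7, 8}.
⟨L_z²⟩ = ℏ²·(Σ m_l²)/(2l+1) = ℏ²·408/17 = 24ℏ².

⟨L_z²⟩ = 24 ℏ²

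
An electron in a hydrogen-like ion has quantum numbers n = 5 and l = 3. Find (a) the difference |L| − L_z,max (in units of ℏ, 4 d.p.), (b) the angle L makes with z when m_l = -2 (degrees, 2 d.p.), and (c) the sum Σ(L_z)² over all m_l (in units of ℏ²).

|L|−L_z,max ≈ 0.4641ℏ; θ(m_l=-2) ≈ 125.26°; Σ(L_z)² = 28 ℏ²

|L| − L_z,max = (2√3 − 3)ℏ ≈ 0.4641ℏ.
For m_l = -2: cos θ = -2/√12, θ ≈ 125.26°.
Σ m_l² = 28, so Σ(L_z)² = 28 ℏ².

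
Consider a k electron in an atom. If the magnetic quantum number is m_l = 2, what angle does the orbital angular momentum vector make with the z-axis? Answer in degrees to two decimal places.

θ ≈ 74.50°

For a k orbital, l = 7.
|L|² = l(l+1)ℏ² = 56ℏ², so |L| = 2√14 ℏ.
L_z = m_l ℏ = 2ℏ.
cos θ = L_z/|L| = 2/√56, so θ ≈ 74.50°.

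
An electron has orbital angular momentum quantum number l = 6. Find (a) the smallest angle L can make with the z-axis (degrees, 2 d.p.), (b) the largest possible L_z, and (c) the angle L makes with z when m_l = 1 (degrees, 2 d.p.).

cos θ_min = 6/√42, so θ_min ≈ 22.21°.
L_z,max = lℏ = 6ℏ.
For m_l = 1: cos θ = 1/√42, θ ≈ 81.12°.

θ_min ≈ 22.21°; L_z,max = 6ℏ; θ(m_l=1) ≈ 81.12°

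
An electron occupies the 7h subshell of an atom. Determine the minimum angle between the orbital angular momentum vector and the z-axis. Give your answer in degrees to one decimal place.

θ_min ≈ 24.1°

For 7h, l = 5.
|L|² = l(l+1)ℏ² = 30ℏ², so |L| = √30 ℏ.
The smallest angle corresponds to the largest L_z, i.e. m_l = l = 5, giving L_z = 5ℏ.
cos θ_min = 5/√30, so θ_min ≈ 24.1°.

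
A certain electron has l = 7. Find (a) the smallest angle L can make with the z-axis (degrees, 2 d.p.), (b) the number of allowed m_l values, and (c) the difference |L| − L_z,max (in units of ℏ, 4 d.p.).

θ_min ≈ 20.70°; 15 values; |L|−L_z,max ≈ 0.4833ℏ

cos θ_min = 7/√56, so θ_min ≈ 20.70°.
There are 2l+1 = 15 values of m_l.
|L| − L_z,max = (2√14 − 7)ℏ ≈ 0.4833ℏ.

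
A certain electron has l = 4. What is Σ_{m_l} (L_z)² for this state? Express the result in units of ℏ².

The allowed m_l values are -4, -3, -2, -1, 0, 1, 2, 3, 4.
Σ m_l² = 2·(1 + 4 + 9 + 16) = 60.

Σ(L_z)² = 60 ℏ²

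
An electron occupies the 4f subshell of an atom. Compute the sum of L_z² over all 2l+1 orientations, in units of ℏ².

The 4f subshell has l = 3.
m_l runs from −3 to 3, i.e. {-3, -2, -1, 0, 1, 2, 3}.
Σ m_l² = l(l+1)(2l+1)/3 = 3·4·7/3 = 28.

Σ(L_z)² = 28 ℏ²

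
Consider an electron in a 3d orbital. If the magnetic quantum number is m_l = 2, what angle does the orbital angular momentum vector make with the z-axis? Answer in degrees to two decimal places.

For 3d, l = 2.
|L|² = l(l+1)ℏ² = 6ℏ², so |L| = √6 ℏ.
L_z = m_l ℏ = 2ℏ.
cos θ = L_z/|L| = 2/√6, so θ ≈ 35.26°.

θ ≈ 35.26°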